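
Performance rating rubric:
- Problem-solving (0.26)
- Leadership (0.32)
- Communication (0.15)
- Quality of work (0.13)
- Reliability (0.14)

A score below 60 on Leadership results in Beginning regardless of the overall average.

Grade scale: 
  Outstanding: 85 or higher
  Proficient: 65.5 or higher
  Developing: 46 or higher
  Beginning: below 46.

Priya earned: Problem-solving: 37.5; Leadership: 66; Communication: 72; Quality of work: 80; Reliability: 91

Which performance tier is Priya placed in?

Developing

Leadership score 66 ≥ 60: minimum met.
Weighted total:
  Problem-solving 37.5 × 0.26 = 9.75
  Leadership 66 × 0.32 = 21.12
  Communication 72 × 0.15 = 10.8
  Quality of work 80 × 0.13 = 10.4
  Reliability 91 × 0.14 = 12.74
Sum = 64.81
64.81 is ≥ 46 and < 65.5 → Developing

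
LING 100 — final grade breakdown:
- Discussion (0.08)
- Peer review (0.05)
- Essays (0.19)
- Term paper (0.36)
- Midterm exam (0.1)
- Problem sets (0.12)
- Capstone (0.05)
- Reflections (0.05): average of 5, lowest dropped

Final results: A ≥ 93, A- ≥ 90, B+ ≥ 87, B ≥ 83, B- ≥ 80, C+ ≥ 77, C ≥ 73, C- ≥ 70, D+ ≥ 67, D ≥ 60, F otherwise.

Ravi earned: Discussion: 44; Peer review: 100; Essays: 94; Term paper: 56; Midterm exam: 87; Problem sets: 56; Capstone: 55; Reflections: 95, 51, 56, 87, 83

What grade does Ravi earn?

Reflections: drop 51 → average of remaining 4 = 321/4 = 80.25
Weighted total:
  Discussion 44 × 0.08 = 3.52
  Peer review 100 × 0.05 = 5
  Essays 94 × 0.19 = 17.86
  Term paper 56 × 0.36 = 20.16
  Midterm exam 87 × 0.1 = 8.7
  Problem sets 56 × 0.12 = 6.72
  Capstone 55 × 0.05 = 2.75
  Reflections 80.25 × 0.05 = 4.0125
Sum = 68.7225
68.7225 is ≥ 67 and < 70 → D+

D+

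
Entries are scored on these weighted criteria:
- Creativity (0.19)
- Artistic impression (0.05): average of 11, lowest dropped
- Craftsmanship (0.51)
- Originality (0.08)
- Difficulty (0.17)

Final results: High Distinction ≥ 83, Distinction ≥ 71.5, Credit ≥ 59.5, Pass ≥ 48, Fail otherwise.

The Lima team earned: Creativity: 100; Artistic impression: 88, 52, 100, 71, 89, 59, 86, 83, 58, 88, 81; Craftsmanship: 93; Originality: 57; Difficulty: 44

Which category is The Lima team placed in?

Distinction

Artistic impression: drop 52 → average of remaining 10 = 803/10 = 80.3
Weighted total:
  Creativity 100 × 0.19 = 19
  Artistic impression 80.3 × 0.05 = 4.015
  Craftsmanship 93 × 0.51 = 47.43
  Originality 57 × 0.08 = 4.56
  Difficulty 44 × 0.17 = 7.48
Sum = 82.485
82.485 is ≥ 71.5 and < 83 → Distinction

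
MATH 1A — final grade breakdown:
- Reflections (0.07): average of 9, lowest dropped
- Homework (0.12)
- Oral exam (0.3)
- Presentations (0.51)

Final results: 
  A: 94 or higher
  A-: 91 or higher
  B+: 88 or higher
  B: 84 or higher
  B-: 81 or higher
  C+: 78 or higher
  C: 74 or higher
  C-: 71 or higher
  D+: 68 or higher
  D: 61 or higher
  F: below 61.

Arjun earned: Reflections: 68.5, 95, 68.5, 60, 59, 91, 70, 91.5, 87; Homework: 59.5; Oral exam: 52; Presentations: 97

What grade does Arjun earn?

C

Reflections: drop 59 → average of remaining 8 = 631.5/8 = 78.9375
Weighted total:
  Reflections 78.9375 × 0.07 = 5.525625
  Homework 59.5 × 0.12 = 7.14
  Oral exam 52 × 0.3 = 15.6
  Presentations 97 × 0.51 = 49.47
Sum = 77.735625
77.735625 is ≥ 74 and < 78 → C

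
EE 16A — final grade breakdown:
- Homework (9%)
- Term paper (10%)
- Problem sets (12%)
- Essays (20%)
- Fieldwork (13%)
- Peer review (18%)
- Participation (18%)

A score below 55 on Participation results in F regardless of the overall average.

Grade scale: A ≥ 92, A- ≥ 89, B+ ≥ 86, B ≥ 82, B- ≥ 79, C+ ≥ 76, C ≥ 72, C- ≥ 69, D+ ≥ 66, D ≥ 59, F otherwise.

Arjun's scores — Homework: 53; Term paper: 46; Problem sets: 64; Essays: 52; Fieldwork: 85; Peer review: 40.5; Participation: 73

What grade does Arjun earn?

F

Participation score 73 ≥ 55: minimum met.
Weighted total:
  Homework 53 × 0.09 = 4.77
  Term paper 46 × 0.1 = 4.6
  Problem sets 64 × 0.12 = 7.68
  Essays 52 × 0.2 = 10.4
  Fieldwork 85 × 0.13 = 11.05
  Peer review 40.5 × 0.18 = 7.29
  Participation 73 × 0.18 = 13.14
Sum = 58.93
58.93 < 59 → F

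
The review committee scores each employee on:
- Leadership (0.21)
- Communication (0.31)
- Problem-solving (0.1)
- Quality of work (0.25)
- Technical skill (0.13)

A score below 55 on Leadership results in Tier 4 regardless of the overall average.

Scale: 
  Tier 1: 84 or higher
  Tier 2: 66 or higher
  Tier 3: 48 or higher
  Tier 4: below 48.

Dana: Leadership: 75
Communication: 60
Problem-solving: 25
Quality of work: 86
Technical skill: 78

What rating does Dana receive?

Tier 2

Leadership score 75 ≥ 55: minimum met.
Weighted total:
  Leadership 75 × 0.21 = 15.75
  Communication 60 × 0.31 = 18.6
  Problem-solving 25 × 0.1 = 2.5
  Quality of work 86 × 0.25 = 21.5
  Technical skill 78 × 0.13 = 10.14
Sum = 68.49
68.49 is ≥ 66 and < 84 → Tier 2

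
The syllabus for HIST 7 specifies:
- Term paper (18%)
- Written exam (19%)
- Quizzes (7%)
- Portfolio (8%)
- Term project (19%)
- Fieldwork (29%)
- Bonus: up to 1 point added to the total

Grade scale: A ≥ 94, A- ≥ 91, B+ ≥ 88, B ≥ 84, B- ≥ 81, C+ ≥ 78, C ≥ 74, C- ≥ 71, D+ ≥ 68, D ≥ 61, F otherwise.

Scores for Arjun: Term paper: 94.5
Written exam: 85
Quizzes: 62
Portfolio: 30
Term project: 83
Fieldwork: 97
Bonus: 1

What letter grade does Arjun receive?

B

Weighted total:
  Term paper 94.5 × 0.18 = 17.01
  Written exam 85 × 0.19 = 16.15
  Quizzes 62 × 0.07 = 4.34
  Portfolio 30 × 0.08 = 2.4
  Term project 83 × 0.19 = 15.77
  Fieldwork 97 × 0.29 = 28.13
Sum = 83.8
Bonus: 83.8 + 1 = 84.8
84.8 is ≥ 84 and < 88 → B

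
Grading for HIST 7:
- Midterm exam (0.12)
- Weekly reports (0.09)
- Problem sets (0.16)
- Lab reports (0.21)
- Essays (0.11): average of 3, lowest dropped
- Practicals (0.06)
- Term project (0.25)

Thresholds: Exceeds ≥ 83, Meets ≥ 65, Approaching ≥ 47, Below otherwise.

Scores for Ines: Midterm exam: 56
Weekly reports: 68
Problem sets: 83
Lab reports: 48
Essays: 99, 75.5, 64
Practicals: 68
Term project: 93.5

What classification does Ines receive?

Essays: drop 64 → average of remaining 2 = 174.5/2 = 87.25
Weighted total:
  Midterm exam 56 × 0.12 = 6.72
  Weekly reports 68 × 0.09 = 6.12
  Problem sets 83 × 0.16 = 13.28
  Lab reports 48 × 0.21 = 10.08
  Essays 87.25 × 0.11 = 9.5975
  Practicals 68 × 0.06 = 4.08
  Term project 93.5 × 0.25 = 23.375
Sum = 73.2525
73.2525 is ≥ 65 and < 83 → Meets

Meets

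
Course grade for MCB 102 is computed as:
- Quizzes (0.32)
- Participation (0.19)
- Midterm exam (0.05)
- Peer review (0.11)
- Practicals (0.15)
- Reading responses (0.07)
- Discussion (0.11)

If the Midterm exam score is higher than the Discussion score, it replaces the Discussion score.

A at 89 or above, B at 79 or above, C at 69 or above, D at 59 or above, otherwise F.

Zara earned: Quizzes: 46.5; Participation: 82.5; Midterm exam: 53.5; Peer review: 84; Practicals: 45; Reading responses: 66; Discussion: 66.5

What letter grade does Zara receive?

Midterm exam (53.5) ≤ Discussion (66.5), so Discussion stays at 66.5.
Weighted total:
  Quizzes 46.5 × 0.32 = 14.88
  Participation 82.5 × 0.19 = 15.675
  Midterm exam 53.5 × 0.05 = 2.675
  Peer review 84 × 0.11 = 9.24
  Practicals 45 × 0.15 = 6.75
  Reading responses 66 × 0.07 = 4.62
  Discussion 66.5 × 0.11 = 7.315
Sum = 61.155
61.155 is ≥ 59 and < 69 → D

D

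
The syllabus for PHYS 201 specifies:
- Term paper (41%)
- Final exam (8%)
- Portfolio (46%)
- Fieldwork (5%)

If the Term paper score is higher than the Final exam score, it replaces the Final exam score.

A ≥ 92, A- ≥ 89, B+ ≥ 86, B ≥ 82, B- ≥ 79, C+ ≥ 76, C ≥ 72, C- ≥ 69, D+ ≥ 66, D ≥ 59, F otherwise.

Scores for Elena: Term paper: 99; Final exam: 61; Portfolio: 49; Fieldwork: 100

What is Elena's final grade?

C+

Term paper (99) > Final exam (61), so Final exam counts as 99.
Weighted total:
  Term paper 99 × 0.41 = 40.59
  Final exam 99 × 0.08 = 7.92
  Portfolio 49 × 0.46 = 22.54
  Fieldwork 100 × 0.05 = 5
Sum = 76.05
76.05 is ≥ 76 and < 79 → C+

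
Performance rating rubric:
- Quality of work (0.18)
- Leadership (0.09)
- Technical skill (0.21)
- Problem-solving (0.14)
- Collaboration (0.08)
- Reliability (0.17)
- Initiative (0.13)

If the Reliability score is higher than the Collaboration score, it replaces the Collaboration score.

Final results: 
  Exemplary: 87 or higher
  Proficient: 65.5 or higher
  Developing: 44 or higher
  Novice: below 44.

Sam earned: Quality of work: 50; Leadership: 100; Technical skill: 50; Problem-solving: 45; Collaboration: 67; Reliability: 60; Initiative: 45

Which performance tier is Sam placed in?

Developing

Reliability (60) ≤ Collaboration (67), so Collaboration stays at 67.
Weighted total:
  Quality of work 50 × 0.18 = 9
  Leadership 100 × 0.09 = 9
  Technical skill 50 × 0.21 = 10.5
  Problem-solving 45 × 0.14 = 6.3
  Collaboration 67 × 0.08 = 5.36
  Reliability 60 × 0.17 = 10.2
  Initiative 45 × 0.13 = 5.85
Sum = 56.21
56.21 is ≥ 44 and < 65.5 → Developing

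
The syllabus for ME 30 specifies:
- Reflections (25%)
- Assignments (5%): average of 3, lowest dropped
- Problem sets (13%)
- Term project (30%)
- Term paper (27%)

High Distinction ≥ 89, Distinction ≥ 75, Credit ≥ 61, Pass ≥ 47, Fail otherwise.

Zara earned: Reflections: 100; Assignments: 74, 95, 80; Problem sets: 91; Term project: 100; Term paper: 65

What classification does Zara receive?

Distinction

Assignments: drop 74 → average of remaining 2 = 175/2 = 87.5
Weighted total:
  Reflections 100 × 0.25 = 25
  Assignments 87.5 × 0.05 = 4.375
  Problem sets 91 × 0.13 = 11.83
  Term project 100 × 0.3 = 30
  Term paper 65 × 0.27 = 17.55
Sum = 88.755
88.755 is ≥ 75 and < 89 → Distinction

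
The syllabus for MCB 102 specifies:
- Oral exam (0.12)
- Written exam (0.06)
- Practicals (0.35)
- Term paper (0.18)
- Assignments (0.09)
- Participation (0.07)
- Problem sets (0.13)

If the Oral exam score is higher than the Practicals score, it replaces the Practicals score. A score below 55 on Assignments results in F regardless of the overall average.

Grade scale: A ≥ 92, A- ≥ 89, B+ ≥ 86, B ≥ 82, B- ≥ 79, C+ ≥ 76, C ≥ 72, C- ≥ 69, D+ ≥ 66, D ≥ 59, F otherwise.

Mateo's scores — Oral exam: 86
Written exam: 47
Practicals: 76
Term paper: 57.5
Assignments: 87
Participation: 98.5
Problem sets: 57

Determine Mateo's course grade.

Oral exam (86) > Practicals (76), so Practicals counts as 86.
Assignments score 87 ≥ 55: minimum met.
Weighted total:
  Oral exam 86 × 0.12 = 10.32
  Written exam 47 × 0.06 = 2.82
  Practicals 86 × 0.35 = 30.1
  Term paper 57.5 × 0.18 = 10.35
  Assignments 87 × 0.09 = 7.83
  Participation 98.5 × 0.07 = 6.895
  Problem sets 57 × 0.13 = 7.41
Sum = 75.725
75.725 is ≥ 72 and < 76 → C

C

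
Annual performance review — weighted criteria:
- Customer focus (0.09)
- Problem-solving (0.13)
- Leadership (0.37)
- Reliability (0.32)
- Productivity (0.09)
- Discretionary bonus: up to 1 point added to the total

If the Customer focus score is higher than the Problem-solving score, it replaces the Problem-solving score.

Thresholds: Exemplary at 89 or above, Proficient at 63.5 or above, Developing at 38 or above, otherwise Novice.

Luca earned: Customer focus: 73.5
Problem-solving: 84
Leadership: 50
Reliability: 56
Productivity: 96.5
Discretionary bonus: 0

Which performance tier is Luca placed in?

Developing

Customer focus (73.5) ≤ Problem-solving (84), so Problem-solving stays at 84.
Weighted total:
  Customer focus 73.5 × 0.09 = 6.615
  Problem-solving 84 × 0.13 = 10.92
  Leadership 50 × 0.37 = 18.5
  Reliability 56 × 0.32 = 17.92
  Productivity 96.5 × 0.09 = 8.685
Sum = 62.64
Discretionary bonus: 62.64 + 0 = 62.64
62.64 is ≥ 38 and < 63.5 → Developing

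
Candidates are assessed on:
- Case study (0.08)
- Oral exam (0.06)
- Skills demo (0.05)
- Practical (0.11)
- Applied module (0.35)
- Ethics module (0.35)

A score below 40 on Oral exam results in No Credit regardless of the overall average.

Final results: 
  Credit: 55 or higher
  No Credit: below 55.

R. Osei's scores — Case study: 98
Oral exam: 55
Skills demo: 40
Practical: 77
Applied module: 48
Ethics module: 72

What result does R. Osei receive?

Oral exam score 55 ≥ 40: minimum met.
Weighted total:
  Case study 98 × 0.08 = 7.84
  Oral exam 55 × 0.06 = 3.3
  Skills demo 40 × 0.05 = 2
  Practical 77 × 0.11 = 8.47
  Applied module 48 × 0.35 = 16.8
  Ethics module 72 × 0.35 = 25.2
Sum = 63.61
63.61 ≥ 55 → Credit

Credit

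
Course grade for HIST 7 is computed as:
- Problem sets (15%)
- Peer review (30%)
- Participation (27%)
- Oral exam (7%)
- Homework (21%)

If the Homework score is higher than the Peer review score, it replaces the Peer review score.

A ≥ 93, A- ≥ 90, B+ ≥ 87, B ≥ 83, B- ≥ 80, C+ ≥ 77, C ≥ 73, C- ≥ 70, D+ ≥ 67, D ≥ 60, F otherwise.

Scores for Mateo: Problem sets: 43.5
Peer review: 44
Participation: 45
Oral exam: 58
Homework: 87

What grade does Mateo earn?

Homework (87) > Peer review (44), so Peer review counts as 87.
Weighted total:
  Problem sets 43.5 × 0.15 = 6.525
  Peer review 87 × 0.3 = 26.1
  Participation 45 × 0.27 = 12.15
  Oral exam 58 × 0.07 = 4.06
  Homework 87 × 0.21 = 18.27
Sum = 67.105
67.105 is ≥ 67 and < 70 → D+

D+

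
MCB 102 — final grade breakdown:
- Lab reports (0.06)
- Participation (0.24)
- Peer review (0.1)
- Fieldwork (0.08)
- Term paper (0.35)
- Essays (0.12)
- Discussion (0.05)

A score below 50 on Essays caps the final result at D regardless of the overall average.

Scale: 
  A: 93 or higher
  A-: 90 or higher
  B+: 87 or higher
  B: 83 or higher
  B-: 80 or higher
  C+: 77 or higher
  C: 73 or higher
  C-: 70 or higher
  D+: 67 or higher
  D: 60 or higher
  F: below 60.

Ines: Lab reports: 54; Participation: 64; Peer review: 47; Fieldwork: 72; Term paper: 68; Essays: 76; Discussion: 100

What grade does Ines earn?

Essays score 76 ≥ 50: minimum met.
Weighted total:
  Lab reports 54 × 0.06 = 3.24
  Participation 64 × 0.24 = 15.36
  Peer review 47 × 0.1 = 4.7
  Fieldwork 72 × 0.08 = 5.76
  Term paper 68 × 0.35 = 23.8
  Essays 76 × 0.12 = 9.12
  Discussion 100 × 0.05 = 5
Sum = 66.98
66.98 is ≥ 60 and < 67 → D

D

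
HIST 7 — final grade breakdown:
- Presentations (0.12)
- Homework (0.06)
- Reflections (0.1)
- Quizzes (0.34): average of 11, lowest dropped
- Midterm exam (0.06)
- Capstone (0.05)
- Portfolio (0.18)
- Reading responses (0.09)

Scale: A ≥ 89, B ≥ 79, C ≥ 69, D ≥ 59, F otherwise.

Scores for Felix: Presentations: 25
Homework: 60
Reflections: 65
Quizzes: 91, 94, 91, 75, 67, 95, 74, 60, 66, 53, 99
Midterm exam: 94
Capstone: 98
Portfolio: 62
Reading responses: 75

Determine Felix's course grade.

C

Quizzes: drop 53 → average of remaining 10 = 812/10 = 81.2
Weighted total:
  Presentations 25 × 0.12 = 3
  Homework 60 × 0.06 = 3.6
  Reflections 65 × 0.1 = 6.5
  Quizzes 81.2 × 0.34 = 27.608
  Midterm exam 94 × 0.06 = 5.64
  Capstone 98 × 0.05 = 4.9
  Portfolio 62 × 0.18 = 11.16
  Reading responses 75 × 0.09 = 6.75
Sum = 69.158
69.158 is ≥ 69 and < 79 → C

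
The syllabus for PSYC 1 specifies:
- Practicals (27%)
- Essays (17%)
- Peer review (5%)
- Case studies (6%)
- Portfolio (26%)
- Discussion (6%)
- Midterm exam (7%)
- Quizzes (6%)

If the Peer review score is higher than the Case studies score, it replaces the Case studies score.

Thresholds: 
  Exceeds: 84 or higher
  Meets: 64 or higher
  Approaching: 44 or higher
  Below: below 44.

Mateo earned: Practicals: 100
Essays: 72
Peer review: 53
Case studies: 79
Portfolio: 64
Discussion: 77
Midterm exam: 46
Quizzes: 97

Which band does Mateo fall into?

Peer review (53) ≤ Case studies (79), so Case studies stays at 79.
Weighted total:
  Practicals 100 × 0.27 = 27
  Essays 72 × 0.17 = 12.24
  Peer review 53 × 0.05 = 2.65
  Case studies 79 × 0.06 = 4.74
  Portfolio 64 × 0.26 = 16.64
  Discussion 77 × 0.06 = 4.62
  Midterm exam 46 × 0.07 = 3.22
  Quizzes 97 × 0.06 = 5.82
Sum = 76.93
76.93 is ≥ 64 and < 84 → Meets

Meets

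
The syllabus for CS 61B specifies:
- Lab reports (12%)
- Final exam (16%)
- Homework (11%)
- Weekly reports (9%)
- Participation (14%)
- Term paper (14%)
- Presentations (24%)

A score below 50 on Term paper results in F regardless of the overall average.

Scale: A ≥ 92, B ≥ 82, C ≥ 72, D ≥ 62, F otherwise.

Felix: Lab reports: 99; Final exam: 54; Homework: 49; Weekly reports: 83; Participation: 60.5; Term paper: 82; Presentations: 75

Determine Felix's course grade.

Term paper score 82 ≥ 50: minimum met.
Weighted total:
  Lab reports 99 × 0.12 = 11.88
  Final exam 54 × 0.16 = 8.64
  Homework 49 × 0.11 = 5.39
  Weekly reports 83 × 0.09 = 7.47
  Participation 60.5 × 0.14 = 8.47
  Term paper 82 × 0.14 = 11.48
  Presentations 75 × 0.24 = 18
Sum = 71.33
71.33 is ≥ 62 and < 72 → D

D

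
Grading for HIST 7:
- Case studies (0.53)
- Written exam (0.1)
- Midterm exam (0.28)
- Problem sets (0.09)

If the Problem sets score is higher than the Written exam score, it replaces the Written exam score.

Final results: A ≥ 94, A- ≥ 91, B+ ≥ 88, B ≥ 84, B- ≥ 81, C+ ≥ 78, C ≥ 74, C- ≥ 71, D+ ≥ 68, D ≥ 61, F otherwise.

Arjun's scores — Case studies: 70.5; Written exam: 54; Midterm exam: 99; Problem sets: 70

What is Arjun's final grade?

C+

Problem sets (70) > Written exam (54), so Written exam counts as 70.
Weighted total:
  Case studies 70.5 × 0.53 = 37.365
  Written exam 70 × 0.1 = 7
  Midterm exam 99 × 0.28 = 27.72
  Problem sets 70 × 0.09 = 6.3
Sum = 78.385
78.385 is ≥ 78 and < 81 → C+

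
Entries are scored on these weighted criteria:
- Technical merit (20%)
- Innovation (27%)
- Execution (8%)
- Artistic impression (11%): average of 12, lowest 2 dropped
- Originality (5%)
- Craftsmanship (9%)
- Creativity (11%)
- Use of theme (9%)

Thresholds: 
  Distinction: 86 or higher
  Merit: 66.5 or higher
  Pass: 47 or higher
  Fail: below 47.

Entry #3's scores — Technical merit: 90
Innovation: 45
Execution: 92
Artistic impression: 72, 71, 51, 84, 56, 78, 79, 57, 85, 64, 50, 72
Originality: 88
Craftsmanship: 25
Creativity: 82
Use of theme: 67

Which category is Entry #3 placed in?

Artistic impression: drop 50, 51 → average of remaining 10 = 718/10 = 71.8
Weighted total:
  Technical merit 90 × 0.2 = 18
  Innovation 45 × 0.27 = 12.15
  Execution 92 × 0.08 = 7.36
  Artistic impression 71.8 × 0.11 = 7.898
  Originality 88 × 0.05 = 4.4
  Craftsmanship 25 × 0.09 = 2.25
  Creativity 82 × 0.11 = 9.02
  Use of theme 67 × 0.09 = 6.03
Sum = 67.108
67.108 is ≥ 66.5 and < 86 → Merit

Merit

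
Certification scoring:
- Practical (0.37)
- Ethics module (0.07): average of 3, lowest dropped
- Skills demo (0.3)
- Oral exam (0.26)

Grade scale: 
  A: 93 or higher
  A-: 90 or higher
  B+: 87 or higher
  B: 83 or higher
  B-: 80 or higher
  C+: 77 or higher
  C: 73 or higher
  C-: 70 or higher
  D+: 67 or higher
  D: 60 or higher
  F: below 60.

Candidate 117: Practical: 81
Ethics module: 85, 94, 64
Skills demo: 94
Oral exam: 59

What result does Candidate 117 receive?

Ethics module: drop 64 → average of remaining 2 = 179/2 = 89.5
Weighted total:
  Practical 81 × 0.37 = 29.97
  Ethics module 89.5 × 0.07 = 6.265
  Skills demo 94 × 0.3 = 28.2
  Oral exam 59 × 0.26 = 15.34
Sum = 79.775
79.775 is ≥ 77 and < 80 → C+

C+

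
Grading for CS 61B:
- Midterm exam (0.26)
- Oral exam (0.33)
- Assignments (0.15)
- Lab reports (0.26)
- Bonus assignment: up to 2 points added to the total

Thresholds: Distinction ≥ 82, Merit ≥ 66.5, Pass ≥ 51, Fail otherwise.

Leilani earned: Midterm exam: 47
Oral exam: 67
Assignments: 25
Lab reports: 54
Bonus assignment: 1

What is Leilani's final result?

Weighted total:
  Midterm exam 47 × 0.26 = 12.22
  Oral exam 67 × 0.33 = 22.11
  Assignments 25 × 0.15 = 3.75
  Lab reports 54 × 0.26 = 14.04
Sum = 52.12
Bonus assignment: 52.12 + 1 = 53.12
53.12 is ≥ 51 and < 66.5 → Pass

Pass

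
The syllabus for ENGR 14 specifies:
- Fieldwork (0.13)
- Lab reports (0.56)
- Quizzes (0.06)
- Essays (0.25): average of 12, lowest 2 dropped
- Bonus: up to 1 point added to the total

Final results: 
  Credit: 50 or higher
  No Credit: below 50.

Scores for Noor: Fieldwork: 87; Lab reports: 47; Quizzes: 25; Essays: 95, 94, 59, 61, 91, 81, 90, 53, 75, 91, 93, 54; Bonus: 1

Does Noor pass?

Essays: drop 53, 54 → average of remaining 10 = 830/10 = 83
Weighted total:
  Fieldwork 87 × 0.13 = 11.31
  Lab reports 47 × 0.56 = 26.32
  Quizzes 25 × 0.06 = 1.5
  Essays 83 × 0.25 = 20.75
Sum = 59.88
Bonus: 59.88 + 1 = 60.88
60.88 ≥ 50 → Credit

Credit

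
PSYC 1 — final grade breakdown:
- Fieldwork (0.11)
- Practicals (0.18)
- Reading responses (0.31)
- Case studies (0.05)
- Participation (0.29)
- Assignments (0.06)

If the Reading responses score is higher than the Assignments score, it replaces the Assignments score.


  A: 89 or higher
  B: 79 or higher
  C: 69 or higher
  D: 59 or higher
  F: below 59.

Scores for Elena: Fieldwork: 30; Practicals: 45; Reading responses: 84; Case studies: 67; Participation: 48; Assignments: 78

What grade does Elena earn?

D

Reading responses (84) > Assignments (78), so Assignments counts as 84.
Weighted total:
  Fieldwork 30 × 0.11 = 3.3
  Practicals 45 × 0.18 = 8.1
  Reading responses 84 × 0.31 = 26.04
  Case studies 67 × 0.05 = 3.35
  Participation 48 × 0.29 = 13.92
  Assignments 84 × 0.06 = 5.04
Sum = 59.75
59.75 is ≥ 59 and < 69 → D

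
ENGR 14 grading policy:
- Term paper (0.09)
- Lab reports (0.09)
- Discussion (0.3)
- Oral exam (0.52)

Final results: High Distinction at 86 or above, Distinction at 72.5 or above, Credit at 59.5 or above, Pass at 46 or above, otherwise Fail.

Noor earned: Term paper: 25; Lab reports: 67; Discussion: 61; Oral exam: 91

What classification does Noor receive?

Weighted total:
  Term paper 25 × 0.09 = 2.25
  Lab reports 67 × 0.09 = 6.03
  Discussion 61 × 0.3 = 18.3
  Oral exam 91 × 0.52 = 47.32
Sum = 73.9
73.9 is ≥ 72.5 and < 86 → Distinction

Distinction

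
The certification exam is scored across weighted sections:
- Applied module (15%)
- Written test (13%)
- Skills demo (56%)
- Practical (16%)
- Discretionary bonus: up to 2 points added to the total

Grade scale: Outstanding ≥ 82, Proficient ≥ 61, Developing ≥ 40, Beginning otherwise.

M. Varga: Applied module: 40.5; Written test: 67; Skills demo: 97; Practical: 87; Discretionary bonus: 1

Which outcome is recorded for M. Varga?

Outstanding

Weighted total:
  Applied module 40.5 × 0.15 = 6.075
  Written test 67 × 0.13 = 8.71
  Skills demo 97 × 0.56 = 54.32
  Practical 87 × 0.16 = 13.92
Sum = 83.025
Discretionary bonus: 83.025 + 1 = 84.025
84.025 ≥ 82 → Outstanding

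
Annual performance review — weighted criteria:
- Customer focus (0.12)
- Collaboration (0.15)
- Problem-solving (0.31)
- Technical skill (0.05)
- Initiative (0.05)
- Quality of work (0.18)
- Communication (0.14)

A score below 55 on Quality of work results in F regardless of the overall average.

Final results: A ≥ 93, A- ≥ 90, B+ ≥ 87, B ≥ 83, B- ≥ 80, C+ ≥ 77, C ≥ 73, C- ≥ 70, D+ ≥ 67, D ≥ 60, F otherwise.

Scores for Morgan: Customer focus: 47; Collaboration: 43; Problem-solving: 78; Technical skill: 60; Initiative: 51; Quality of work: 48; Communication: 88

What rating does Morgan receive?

F

Quality of work score 48 < 55: minimum not met.
Weighted total:
  Customer focus 47 × 0.12 = 5.64
  Collaboration 43 × 0.15 = 6.45
  Problem-solving 78 × 0.31 = 24.18
  Technical skill 60 × 0.05 = 3
  Initiative 51 × 0.05 = 2.55
  Quality of work 48 × 0.18 = 8.64
  Communication 88 × 0.14 = 12.32
Sum = 62.78
Because the Quality of work minimum was not met, the result is F.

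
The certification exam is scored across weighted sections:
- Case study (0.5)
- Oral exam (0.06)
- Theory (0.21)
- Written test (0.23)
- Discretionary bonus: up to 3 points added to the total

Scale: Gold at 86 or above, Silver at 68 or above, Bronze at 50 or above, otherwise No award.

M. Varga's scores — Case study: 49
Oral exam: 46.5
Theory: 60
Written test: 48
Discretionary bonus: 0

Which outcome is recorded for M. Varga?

Weighted total:
  Case study 49 × 0.5 = 24.5
  Oral exam 46.5 × 0.06 = 2.79
  Theory 60 × 0.21 = 12.6
  Written test 48 × 0.23 = 11.04
Sum = 50.93
Discretionary bonus: 50.93 + 0 = 50.93
50.93 is ≥ 50 and < 68 → Bronze

Bronze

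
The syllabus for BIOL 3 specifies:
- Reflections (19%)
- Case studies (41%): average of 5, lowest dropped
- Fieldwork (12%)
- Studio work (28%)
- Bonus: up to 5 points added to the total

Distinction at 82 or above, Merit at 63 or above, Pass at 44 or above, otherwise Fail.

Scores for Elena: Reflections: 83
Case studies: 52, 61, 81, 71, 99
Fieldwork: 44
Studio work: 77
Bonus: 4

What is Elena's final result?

Case studies: drop 52 → average of remaining 4 = 312/4 = 78
Weighted total:
  Reflections 83 × 0.19 = 15.77
  Case studies 78 × 0.41 = 31.98
  Fieldwork 44 × 0.12 = 5.28
  Studio work 77 × 0.28 = 21.56
Sum = 74.59
Bonus: 74.59 + 4 = 78.59
78.59 is ≥ 63 and < 82 → Merit

Merit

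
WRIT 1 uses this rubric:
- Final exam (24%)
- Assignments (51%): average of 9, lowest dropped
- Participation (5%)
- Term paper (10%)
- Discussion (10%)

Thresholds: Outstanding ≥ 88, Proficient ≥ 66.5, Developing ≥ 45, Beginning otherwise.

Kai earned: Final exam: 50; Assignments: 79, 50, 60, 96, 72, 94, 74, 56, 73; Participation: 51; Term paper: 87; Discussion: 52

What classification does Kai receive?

Proficient

Assignments: drop 50 → average of remaining 8 = 604/8 = 75.5
Weighted total:
  Final exam 50 × 0.24 = 12
  Assignments 75.5 × 0.51 = 38.505
  Participation 51 × 0.05 = 2.55
  Term paper 87 × 0.1 = 8.7
  Discussion 52 × 0.1 = 5.2
Sum = 66.955
66.955 is ≥ 66.5 and < 88 → Proficient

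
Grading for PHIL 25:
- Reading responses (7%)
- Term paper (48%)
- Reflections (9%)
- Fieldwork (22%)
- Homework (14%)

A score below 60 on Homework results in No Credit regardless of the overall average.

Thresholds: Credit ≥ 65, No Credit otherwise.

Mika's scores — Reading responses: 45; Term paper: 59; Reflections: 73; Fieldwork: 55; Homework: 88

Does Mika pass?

No Credit

Homework score 88 ≥ 60: minimum met.
Weighted total:
  Reading responses 45 × 0.07 = 3.15
  Term paper 59 × 0.48 = 28.32
  Reflections 73 × 0.09 = 6.57
  Fieldwork 55 × 0.22 = 12.1
  Homework 88 × 0.14 = 12.32
Sum = 62.46
62.46 < 65 → No Credit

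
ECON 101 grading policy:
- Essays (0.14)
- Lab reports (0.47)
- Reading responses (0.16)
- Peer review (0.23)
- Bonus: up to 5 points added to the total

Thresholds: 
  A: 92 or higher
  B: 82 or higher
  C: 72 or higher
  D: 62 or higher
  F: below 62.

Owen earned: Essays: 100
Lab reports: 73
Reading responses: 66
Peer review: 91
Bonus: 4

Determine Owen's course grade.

B

Weighted total:
  Essays 100 × 0.14 = 14
  Lab reports 73 × 0.47 = 34.31
  Reading responses 66 × 0.16 = 10.56
  Peer review 91 × 0.23 = 20.93
Sum = 79.8
Bonus: 79.8 + 4 = 83.8
83.8 is ≥ 82 and < 92 → B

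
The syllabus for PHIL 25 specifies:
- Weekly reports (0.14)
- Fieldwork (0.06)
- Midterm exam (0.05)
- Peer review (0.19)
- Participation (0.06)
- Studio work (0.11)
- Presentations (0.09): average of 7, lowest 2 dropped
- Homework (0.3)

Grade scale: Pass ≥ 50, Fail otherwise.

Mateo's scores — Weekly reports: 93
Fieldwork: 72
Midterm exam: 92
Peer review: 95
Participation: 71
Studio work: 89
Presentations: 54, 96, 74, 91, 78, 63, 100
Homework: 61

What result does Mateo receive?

Presentations: drop 54, 63 → average of remaining 5 = 439/5 = 87.8
Weighted total:
  Weekly reports 93 × 0.14 = 13.02
  Fieldwork 72 × 0.06 = 4.32
  Midterm exam 92 × 0.05 = 4.6
  Peer review 95 × 0.19 = 18.05
  Participation 71 × 0.06 = 4.26
  Studio work 89 × 0.11 = 9.79
  Presentations 87.8 × 0.09 = 7.902
  Homework 61 × 0.3 = 18.3
Sum = 80.242
80.242 ≥ 50 → Pass

Pass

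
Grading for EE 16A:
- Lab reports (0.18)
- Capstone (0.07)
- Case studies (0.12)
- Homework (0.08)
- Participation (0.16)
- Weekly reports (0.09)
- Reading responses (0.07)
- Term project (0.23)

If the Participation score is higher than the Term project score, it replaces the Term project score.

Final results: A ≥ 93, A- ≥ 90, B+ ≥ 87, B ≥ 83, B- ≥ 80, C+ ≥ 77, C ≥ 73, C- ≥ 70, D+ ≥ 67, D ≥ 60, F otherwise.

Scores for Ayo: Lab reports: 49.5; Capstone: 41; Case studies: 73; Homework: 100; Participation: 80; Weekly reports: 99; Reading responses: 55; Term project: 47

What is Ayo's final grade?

Participation (80) > Term project (47), so Term project counts as 80.
Weighted total:
  Lab reports 49.5 × 0.18 = 8.91
  Capstone 41 × 0.07 = 2.87
  Case studies 73 × 0.12 = 8.76
  Homework 100 × 0.08 = 8
  Participation 80 × 0.16 = 12.8
  Weekly reports 99 × 0.09 = 8.91
  Reading responses 55 × 0.07 = 3.85
  Term project 80 × 0.23 = 18.4
Sum = 72.5
72.5 is ≥ 70 and < 73 → C-

C-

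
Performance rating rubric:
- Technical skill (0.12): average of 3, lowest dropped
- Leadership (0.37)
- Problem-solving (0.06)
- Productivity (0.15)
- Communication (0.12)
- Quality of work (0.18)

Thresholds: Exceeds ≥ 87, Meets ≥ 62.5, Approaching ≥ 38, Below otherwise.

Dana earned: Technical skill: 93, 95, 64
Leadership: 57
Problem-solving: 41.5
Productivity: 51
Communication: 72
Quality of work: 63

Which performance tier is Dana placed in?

Technical skill: drop 64 → average of remaining 2 = 188/2 = 94
Weighted total:
  Technical skill 94 × 0.12 = 11.28
  Leadership 57 × 0.37 = 21.09
  Problem-solving 41.5 × 0.06 = 2.49
  Productivity 51 × 0.15 = 7.65
  Communication 72 × 0.12 = 8.64
  Quality of work 63 × 0.18 = 11.34
Sum = 62.49
62.49 is ≥ 38 and < 62.5 → Approaching

Approaching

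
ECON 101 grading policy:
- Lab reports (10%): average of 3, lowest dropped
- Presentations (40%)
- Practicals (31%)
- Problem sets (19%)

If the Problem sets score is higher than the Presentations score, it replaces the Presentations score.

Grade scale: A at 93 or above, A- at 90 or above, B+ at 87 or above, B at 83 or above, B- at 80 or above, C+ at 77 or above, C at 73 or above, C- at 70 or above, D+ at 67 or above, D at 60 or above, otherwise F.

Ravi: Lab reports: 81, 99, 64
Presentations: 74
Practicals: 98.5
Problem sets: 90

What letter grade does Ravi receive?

Lab reports: drop 64 → average of remaining 2 = 180/2 = 90
Problem sets (90) > Presentations (74), so Presentations counts as 90.
Weighted total:
  Lab reports 90 × 0.1 = 9
  Presentations 90 × 0.4 = 36
  Practicals 98.5 × 0.31 = 30.535
  Problem sets 90 × 0.19 = 17.1
Sum = 92.635
92.635 is ≥ 90 and < 93 → A-

A-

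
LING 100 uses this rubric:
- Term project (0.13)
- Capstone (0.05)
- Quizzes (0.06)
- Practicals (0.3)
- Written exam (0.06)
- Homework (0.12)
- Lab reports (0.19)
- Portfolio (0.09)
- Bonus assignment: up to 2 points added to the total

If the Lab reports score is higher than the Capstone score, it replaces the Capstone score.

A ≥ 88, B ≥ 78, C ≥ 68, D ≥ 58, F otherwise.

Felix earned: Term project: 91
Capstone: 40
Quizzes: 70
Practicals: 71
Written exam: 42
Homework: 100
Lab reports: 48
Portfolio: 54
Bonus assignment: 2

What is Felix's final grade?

Lab reports (48) > Capstone (40), so Capstone counts as 48.
Weighted total:
  Term project 91 × 0.13 = 11.83
  Capstone 48 × 0.05 = 2.4
  Quizzes 70 × 0.06 = 4.2
  Practicals 71 × 0.3 = 21.3
  Written exam 42 × 0.06 = 2.52
  Homework 100 × 0.12 = 12
  Lab reports 48 × 0.19 = 9.12
  Portfolio 54 × 0.09 = 4.86
Sum = 68.23
Bonus assignment: 68.23 + 2 = 70.23
70.23 is ≥ 68 and < 78 → C

C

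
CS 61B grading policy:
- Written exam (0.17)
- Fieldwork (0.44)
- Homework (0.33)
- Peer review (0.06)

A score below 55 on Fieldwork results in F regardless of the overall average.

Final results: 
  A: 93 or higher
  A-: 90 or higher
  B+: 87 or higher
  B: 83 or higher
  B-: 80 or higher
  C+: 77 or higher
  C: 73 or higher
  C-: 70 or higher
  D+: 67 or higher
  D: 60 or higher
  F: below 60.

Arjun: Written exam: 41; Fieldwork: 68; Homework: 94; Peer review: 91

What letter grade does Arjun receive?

Fieldwork score 68 ≥ 55: minimum met.
Weighted total:
  Written exam 41 × 0.17 = 6.97
  Fieldwork 68 × 0.44 = 29.92
  Homework 94 × 0.33 = 31.02
  Peer review 91 × 0.06 = 5.46
Sum = 73.37
73.37 is ≥ 73 and < 77 → C

C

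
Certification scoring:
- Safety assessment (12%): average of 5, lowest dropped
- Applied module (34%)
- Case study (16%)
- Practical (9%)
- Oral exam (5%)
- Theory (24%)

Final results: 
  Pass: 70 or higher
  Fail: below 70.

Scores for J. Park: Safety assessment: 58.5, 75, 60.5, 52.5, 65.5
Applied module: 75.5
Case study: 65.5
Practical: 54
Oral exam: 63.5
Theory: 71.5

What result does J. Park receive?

Fail

Safety assessment: drop 52.5 → average of remaining 4 = 259.5/4 = 64.875
Weighted total:
  Safety assessment 64.875 × 0.12 = 7.785
  Applied module 75.5 × 0.34 = 25.67
  Case study 65.5 × 0.16 = 10.48
  Practical 54 × 0.09 = 4.86
  Oral exam 63.5 × 0.05 = 3.175
  Theory 71.5 × 0.24 = 17.16
Sum = 69.13
69.13 < 70 → Fail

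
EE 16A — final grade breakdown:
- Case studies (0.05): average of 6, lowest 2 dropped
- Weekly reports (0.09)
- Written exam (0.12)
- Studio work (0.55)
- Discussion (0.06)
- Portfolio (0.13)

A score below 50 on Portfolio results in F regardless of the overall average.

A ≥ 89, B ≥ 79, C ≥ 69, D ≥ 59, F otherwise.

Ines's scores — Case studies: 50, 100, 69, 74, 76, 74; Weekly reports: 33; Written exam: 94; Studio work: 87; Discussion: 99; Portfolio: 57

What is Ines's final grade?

B

Case studies: drop 50, 69 → average of remaining 4 = 324/4 = 81
Portfolio score 57 ≥ 50: minimum met.
Weighted total:
  Case studies 81 × 0.05 = 4.05
  Weekly reports 33 × 0.09 = 2.97
  Written exam 94 × 0.12 = 11.28
  Studio work 87 × 0.55 = 47.85
  Discussion 99 × 0.06 = 5.94
  Portfolio 57 × 0.13 = 7.41
Sum = 79.5
79.5 is ≥ 79 and < 89 → B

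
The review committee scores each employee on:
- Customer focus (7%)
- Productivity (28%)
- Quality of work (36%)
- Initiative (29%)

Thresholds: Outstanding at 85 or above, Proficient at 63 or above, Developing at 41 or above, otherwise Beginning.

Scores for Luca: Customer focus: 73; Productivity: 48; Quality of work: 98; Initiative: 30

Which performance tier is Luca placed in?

Weighted total:
  Customer focus 73 × 0.07 = 5.11
  Productivity 48 × 0.28 = 13.44
  Quality of work 98 × 0.36 = 35.28
  Initiative 30 × 0.29 = 8.7
Sum = 62.53
62.53 is ≥ 41 and < 63 → Developing

Developing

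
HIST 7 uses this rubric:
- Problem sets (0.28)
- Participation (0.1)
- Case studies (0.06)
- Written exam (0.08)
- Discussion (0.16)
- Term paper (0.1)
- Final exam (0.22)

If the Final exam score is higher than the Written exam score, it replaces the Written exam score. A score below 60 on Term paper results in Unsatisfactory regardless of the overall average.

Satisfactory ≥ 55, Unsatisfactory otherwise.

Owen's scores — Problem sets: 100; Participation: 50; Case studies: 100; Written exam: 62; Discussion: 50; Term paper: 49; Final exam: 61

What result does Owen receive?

Unsatisfactory

Final exam (61) ≤ Written exam (62), so Written exam stays at 62.
Term paper score 49 < 60: minimum not met.
Weighted total:
  Problem sets 100 × 0.28 = 28
  Participation 50 × 0.1 = 5
  Case studies 100 × 0.06 = 6
  Written exam 62 × 0.08 = 4.96
  Discussion 50 × 0.16 = 8
  Term paper 49 × 0.1 = 4.9
  Final exam 61 × 0.22 = 13.42
Sum = 70.28
Because the Term paper minimum was not met, the result is Unsatisfactory.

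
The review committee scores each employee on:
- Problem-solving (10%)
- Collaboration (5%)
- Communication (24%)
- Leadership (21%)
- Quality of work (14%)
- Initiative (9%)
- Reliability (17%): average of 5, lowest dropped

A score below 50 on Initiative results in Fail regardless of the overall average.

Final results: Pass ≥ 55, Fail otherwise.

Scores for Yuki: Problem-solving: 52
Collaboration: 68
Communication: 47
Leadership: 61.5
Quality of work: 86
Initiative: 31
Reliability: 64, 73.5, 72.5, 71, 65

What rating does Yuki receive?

Reliability: drop 64 → average of remaining 4 = 282/4 = 70.5
Initiative score 31 < 50: minimum not met.
Weighted total:
  Problem-solving 52 × 0.1 = 5.2
  Collaboration 68 × 0.05 = 3.4
  Communication 47 × 0.24 = 11.28
  Leadership 61.5 × 0.21 = 12.915
  Quality of work 86 × 0.14 = 12.04
  Initiative 31 × 0.09 = 2.79
  Reliability 70.5 × 0.17 = 11.985
Sum = 59.61
Because the Initiative minimum was not met, the result is Fail.

Fail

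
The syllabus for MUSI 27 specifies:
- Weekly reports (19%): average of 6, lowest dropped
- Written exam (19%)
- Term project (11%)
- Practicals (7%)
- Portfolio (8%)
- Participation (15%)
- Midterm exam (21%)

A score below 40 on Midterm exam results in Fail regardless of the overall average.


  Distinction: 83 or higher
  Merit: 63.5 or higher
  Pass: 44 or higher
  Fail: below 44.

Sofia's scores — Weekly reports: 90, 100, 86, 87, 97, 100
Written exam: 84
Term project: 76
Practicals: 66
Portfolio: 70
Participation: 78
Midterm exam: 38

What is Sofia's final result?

Fail

Weekly reports: drop 86 → average of remaining 5 = 474/5 = 94.8
Midterm exam score 38 < 40: minimum not met.
Weighted total:
  Weekly reports 94.8 × 0.19 = 18.012
  Written exam 84 × 0.19 = 15.96
  Term project 76 × 0.11 = 8.36
  Practicals 66 × 0.07 = 4.62
  Portfolio 70 × 0.08 = 5.6
  Participation 78 × 0.15 = 11.7
  Midterm exam 38 × 0.21 = 7.98
Sum = 72.232
Because the Midterm exam minimum was not met, the result is Fail.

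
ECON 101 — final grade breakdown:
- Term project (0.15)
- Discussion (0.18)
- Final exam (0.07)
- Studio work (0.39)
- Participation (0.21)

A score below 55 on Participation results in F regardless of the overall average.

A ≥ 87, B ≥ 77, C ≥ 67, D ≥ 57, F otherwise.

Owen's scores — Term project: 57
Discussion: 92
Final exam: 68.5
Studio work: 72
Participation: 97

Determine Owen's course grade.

B

Participation score 97 ≥ 55: minimum met.
Weighted total:
  Term project 57 × 0.15 = 8.55
  Discussion 92 × 0.18 = 16.56
  Final exam 68.5 × 0.07 = 4.795
  Studio work 72 × 0.39 = 28.08
  Participation 97 × 0.21 = 20.37
Sum = 78.355
78.355 is ≥ 77 and < 87 → B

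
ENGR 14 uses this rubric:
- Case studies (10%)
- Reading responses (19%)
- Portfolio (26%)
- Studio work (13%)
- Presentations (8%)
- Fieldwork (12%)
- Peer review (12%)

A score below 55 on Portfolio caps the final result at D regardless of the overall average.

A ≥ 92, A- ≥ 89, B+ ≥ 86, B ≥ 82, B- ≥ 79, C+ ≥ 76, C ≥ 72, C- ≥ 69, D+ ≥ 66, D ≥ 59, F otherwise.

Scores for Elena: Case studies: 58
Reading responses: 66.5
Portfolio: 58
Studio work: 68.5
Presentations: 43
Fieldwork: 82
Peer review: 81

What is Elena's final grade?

Portfolio score 58 ≥ 55: minimum met.
Weighted total:
  Case studies 58 × 0.1 = 5.8
  Reading responses 66.5 × 0.19 = 12.635
  Portfolio 58 × 0.26 = 15.08
  Studio work 68.5 × 0.13 = 8.905
  Presentations 43 × 0.08 = 3.44
  Fieldwork 82 × 0.12 = 9.84
  Peer review 81 × 0.12 = 9.72
Sum = 65.42
65.42 is ≥ 59 and < 66 → D

D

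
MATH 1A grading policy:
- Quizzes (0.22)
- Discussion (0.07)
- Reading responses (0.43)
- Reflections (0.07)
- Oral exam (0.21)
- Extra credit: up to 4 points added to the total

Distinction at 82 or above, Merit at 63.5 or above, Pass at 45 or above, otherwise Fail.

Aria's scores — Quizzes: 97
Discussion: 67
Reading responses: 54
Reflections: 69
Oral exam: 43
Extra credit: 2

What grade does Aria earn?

Merit

Weighted total:
  Quizzes 97 × 0.22 = 21.34
  Discussion 67 × 0.07 = 4.69
  Reading responses 54 × 0.43 = 23.22
  Reflections 69 × 0.07 = 4.83
  Oral exam 43 × 0.21 = 9.03
Sum = 63.11
Extra credit: 63.11 + 2 = 65.11
65.11 is ≥ 63.5 and < 82 → Merit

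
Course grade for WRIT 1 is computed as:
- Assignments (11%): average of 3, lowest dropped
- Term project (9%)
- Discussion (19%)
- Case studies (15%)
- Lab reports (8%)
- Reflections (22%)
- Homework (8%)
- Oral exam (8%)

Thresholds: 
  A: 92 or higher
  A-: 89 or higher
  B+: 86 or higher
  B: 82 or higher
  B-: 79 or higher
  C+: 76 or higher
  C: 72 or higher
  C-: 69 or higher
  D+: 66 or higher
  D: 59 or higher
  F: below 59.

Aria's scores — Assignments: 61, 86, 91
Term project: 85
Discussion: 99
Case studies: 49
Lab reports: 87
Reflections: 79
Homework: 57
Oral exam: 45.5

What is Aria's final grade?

C+

Assignments: drop 61 → average of remaining 2 = 177/2 = 88.5
Weighted total:
  Assignments 88.5 × 0.11 = 9.735
  Term project 85 × 0.09 = 7.65
  Discussion 99 × 0.19 = 18.81
  Case studies 49 × 0.15 = 7.35
  Lab reports 87 × 0.08 = 6.96
  Reflections 79 × 0.22 = 17.38
  Homework 57 × 0.08 = 4.56
  Oral exam 45.5 × 0.08 = 3.64
Sum = 76.085
76.085 is ≥ 76 and < 79 → C+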